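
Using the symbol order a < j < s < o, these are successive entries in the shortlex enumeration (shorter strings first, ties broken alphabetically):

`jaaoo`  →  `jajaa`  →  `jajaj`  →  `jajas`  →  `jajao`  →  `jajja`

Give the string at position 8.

Advancing 2 positions from jajja through jajja → jajjj reaches term 8.

jajjs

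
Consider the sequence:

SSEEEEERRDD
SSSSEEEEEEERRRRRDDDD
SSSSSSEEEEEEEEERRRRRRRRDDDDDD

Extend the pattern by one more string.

Each string has the form S^{2n} E^{2n+3} R^{3n-1} D^{2n} (n = 1, 2, …).
For the next term, n = 4, so the run lengths are 8, 11, 11, 8.

SSSSSSSSEEEEEEEEEEERRRRRRRRRRRDDDDDDDD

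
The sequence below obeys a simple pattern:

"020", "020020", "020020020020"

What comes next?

s(k+1) = s(k)·s(k) — each term doubles the last.
One more doubling of 020020020020 gives the answer.

020020020020020020020020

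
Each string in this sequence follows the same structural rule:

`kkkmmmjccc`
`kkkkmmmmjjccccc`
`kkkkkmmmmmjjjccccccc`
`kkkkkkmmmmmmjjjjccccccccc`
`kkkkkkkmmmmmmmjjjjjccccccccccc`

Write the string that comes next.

Term n consists of n+2 k's, followed by n+2 m's, followed by n j's, followed by 2n+1 c's (n = 1, 2, …).
At n = 6 the blocks have lengths 8, 8, 6, 13.

kkkkkkkkmmmmmmmmjjjjjjccccccccccccc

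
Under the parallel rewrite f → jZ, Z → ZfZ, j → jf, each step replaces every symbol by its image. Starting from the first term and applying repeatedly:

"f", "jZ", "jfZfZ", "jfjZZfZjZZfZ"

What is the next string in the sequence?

jfjZjfZfZZfZjZZfZjfZfZZfZjZZfZ

Apply φ to jfjZZfZjZZfZ symbol by symbol: j→jf, f→jZ, j→jf, Z→ZfZ, Z→ZfZ, f→jZ, Z→ZfZ, j→jf, Z→ZfZ, Z→ZfZ, f→jZ, Z→ZfZ; joined: jf jZ jf ZfZ ZfZ jZ ZfZ jf ZfZ ZfZ jZ ZfZ.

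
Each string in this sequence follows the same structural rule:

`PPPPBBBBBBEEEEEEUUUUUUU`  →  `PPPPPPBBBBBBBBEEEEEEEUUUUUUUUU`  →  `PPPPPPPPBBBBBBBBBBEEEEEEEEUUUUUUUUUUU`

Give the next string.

Term n consists of 2n-2 P's, followed by 2n B's, followed by n+3 E's, followed by 2n+1 U's, where the shown terms are n = 3, 4, 5.
At n = 6 the blocks have lengths 10, 12, 9, 13.

PPPPPPPPPPBBBBBBBBBBBBEEEEEEEEEUUUUUUUUUUUUU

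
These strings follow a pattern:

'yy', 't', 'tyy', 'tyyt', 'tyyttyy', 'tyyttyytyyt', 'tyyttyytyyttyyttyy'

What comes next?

From term 3 onward, concatenate the last term with the second-to-last: t·yy = tyy, tyy·t = tyyt, …
So term 8 is tyyttyytyyttyyttyy·tyyttyytyyt.

tyyttyytyyttyyttyytyyttyytyyt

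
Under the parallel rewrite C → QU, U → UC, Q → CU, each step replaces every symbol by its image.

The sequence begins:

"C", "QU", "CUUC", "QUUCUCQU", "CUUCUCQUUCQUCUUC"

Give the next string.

Replace each of the 16 characters of CUUCUCQUUCQUCUUC in place — QU UC UC QU UC QU CU UC UC QU CU UC QU UC UC QU — and concatenate.

QUUCUCQUUCQUCUUCUCQUCUUCQUUCUCQU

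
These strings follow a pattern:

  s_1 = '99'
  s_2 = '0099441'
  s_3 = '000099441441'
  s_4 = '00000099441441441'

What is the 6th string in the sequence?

000000000099441441441441441

Every step adds 00 to the front and 441 to the end of the previous string.
From 00000099441441441, 2 further steps: 00000099441441441 → 0000000099441441441441 → (answer).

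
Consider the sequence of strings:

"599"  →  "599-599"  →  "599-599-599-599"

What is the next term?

Every step duplicates the string with '-' between the halves.
Doubling 599-599-599-599 with '-' between the halves:

599-599-599-599-599-599-599-599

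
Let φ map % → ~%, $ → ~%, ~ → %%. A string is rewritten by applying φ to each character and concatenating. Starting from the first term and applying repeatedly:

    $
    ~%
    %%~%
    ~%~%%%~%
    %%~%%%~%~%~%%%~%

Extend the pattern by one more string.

Replace each of the 16 characters of %%~%%%~%~%~%%%~% in place — ~% ~% %% ~% ~% ~% %% ~% %% ~% %% ~% ~% ~% %% ~% — and concatenate.

~%~%%%~%~%~%%%~%%%~%%%~%~%~%%%~%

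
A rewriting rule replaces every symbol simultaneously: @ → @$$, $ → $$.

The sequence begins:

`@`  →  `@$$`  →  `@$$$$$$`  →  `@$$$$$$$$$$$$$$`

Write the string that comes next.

Applying the rule to each of the 15 symbols of @$$$$$$$$$$$$$$ gives the pieces @$$ $$ $$ $$ $$ $$ $$ $$ $$ $$ $$ $$ $$ $$ $$, which concatenate to the answer.

@$$$$$$$$$$$$$$$$$$$$$$$$$$$$$$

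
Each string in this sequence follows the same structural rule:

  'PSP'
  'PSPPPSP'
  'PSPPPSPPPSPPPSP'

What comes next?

s(k+1) = s(k)·P·s(k) — each term doubles the last with 'P' between the halves.
So the next term is two copies of PSPPPSPPPSPPPSP with 'P' between the halves.

PSPPPSPPPSPPPSPPPSPPPSPPPSPPPSP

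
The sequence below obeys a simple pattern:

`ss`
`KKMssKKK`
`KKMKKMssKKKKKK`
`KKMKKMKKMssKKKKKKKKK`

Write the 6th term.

Each term wraps the previous one in KKM on the left and KKK on the right.
From KKMKKMKKMssKKKKKKKKK, 2 further steps: KKMKKMKKMssKKKKKKKKK → KKMKKMKKMKKMssKKKKKKKKKKKK → (answer).

KKMKKMKKMKKMKKMssKKKKKKKKKKKKKKK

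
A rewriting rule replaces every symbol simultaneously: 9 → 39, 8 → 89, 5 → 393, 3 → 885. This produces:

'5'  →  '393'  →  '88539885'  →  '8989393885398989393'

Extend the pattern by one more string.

Rewriting the 19 symbols of 8989393885398989393 one by one yields 89 39 89 39 885 39 885 89 89 393 885 39 89 39 89 39 885 39 885; concatenated:

89398939885398858989393885398939893988539885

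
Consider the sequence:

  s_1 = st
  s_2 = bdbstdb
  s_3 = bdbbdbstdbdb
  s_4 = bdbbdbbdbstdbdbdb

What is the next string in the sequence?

s(k+1) = bdb·s(k)·db, so each term gains bdb as a prefix and db as a suffix.
Applying this once more to bdbbdbbdbstdbdbdb:

bdbbdbbdbbdbstdbdbdbdb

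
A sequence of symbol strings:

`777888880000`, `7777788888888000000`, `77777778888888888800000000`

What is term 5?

7777777777788888888888888888000000000000

Each string has the form 7^{2n+1} 8^{3n+2} 0^{2n+2} (n = 1, 2, …).
For term 5, n = 5, so the run lengths are 11, 17, 12.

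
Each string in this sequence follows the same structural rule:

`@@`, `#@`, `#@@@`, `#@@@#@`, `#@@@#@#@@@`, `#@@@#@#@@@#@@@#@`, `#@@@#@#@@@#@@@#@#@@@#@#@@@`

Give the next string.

#@@@#@#@@@#@@@#@#@@@#@#@@@#@@@#@#@@@#@@@#@

This is a Fibonacci-style word recurrence s(k) = s(k−1)·s(k−2): e.g. #@·@@ = #@@@.
So term 8 is #@@@#@#@@@#@@@#@#@@@#@#@@@·#@@@#@#@@@#@@@#@.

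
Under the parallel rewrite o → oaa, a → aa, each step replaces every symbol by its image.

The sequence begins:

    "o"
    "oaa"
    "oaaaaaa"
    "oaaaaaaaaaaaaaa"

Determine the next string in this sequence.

Rewriting the 15 symbols of oaaaaaaaaaaaaaa one by one yields oaa aa aa aa aa aa aa aa aa aa aa aa aa aa aa; concatenated:

oaaaaaaaaaaaaaaaaaaaaaaaaaaaaaa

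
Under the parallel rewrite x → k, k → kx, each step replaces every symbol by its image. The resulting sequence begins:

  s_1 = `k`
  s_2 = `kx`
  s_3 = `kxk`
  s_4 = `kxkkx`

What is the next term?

kxkkxkxk

Rewriting each symbol of kxkkx: k→kx, x→k, k→kx, k→kx, x→k, which concatenates to kx k kx kx k.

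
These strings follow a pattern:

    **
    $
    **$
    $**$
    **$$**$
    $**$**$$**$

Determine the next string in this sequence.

**$$**$$**$**$$**$

From term 3 onward, concatenate the second-to-last term with the last: **·$ = **$, $·**$ = $**$, …
The next term joins **$$**$ and $**$**$$**$.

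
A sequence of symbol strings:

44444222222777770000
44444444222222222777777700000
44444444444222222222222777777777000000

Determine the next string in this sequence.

Term n consists of 3n-1 4's, followed by 3n 2's, followed by 2n+1 7's, followed by n+2 0's, where the shown terms are n = 2, 3, 4.
Setting n = 5 gives 14, 15, 11, 7 characters in each block.

44444444444444222222222222222777777777770000000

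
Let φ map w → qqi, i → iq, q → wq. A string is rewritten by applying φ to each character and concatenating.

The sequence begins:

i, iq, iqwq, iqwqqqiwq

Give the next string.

Expanding iqwqqqiwq: i→iq, q→wq, w→qqi, q→wq, q→wq, q→wq, i→iq, w→qqi, q→wq. Concatenated: iq wq qqi wq wq wq iq qqi wq.

iqwqqqiwqwqwqiqqqiwq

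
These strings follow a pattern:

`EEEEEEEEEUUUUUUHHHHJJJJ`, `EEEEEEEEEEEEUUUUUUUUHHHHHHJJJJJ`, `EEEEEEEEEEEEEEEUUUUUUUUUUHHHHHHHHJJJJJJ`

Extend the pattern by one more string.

Term n consists of 3n E's, followed by 2n U's, followed by 2n-2 H's, followed by n+1 J's, where the shown terms are n = 3, 4, 5.
At n = 6 the blocks have lengths 18, 12, 10, 7.

EEEEEEEEEEEEEEEEEEUUUUUUUUUUUUHHHHHHHHHHJJJJJJJ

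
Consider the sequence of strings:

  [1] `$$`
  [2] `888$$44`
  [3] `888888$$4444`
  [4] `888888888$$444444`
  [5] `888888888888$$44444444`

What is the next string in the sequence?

888888888888888$$4444444444

Every step adds 888 to the front and 44 to the end of the previous string.
One more step from 888888888888$$44444444 gives the answer.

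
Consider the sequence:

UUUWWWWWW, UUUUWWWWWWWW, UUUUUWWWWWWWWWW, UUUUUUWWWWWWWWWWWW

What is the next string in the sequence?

UUUUUUUWWWWWWWWWWWWWW

The n-th term is n U's then 2n W's, where the shown terms are n = 3, 4, 5, 6.
Setting n = 7 gives 7, 14 characters in each block.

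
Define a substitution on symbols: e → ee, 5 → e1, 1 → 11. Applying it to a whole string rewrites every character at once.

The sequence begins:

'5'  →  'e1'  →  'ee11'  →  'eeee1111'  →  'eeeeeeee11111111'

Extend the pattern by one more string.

Rewriting the 16 symbols of eeeeeeee11111111 one by one yields ee ee ee ee ee ee ee ee 11 11 11 11 11 11 11 11; concatenated:

eeeeeeeeeeeeeeee1111111111111111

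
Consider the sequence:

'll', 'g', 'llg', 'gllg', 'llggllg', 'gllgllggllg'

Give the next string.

From term 3 onward, concatenate the second-to-last term with the last: ll·g = llg, g·llg = gllg, …
So term 7 is llggllg·gllgllggllg.

llggllggllgllggllg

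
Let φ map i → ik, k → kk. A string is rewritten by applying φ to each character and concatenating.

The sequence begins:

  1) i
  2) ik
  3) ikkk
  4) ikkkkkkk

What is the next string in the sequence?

ikkkkkkkkkkkkkkk

Expanding ikkkkkkk: i→ik, k→kk, k→kk, k→kk, k→kk, k→kk, k→kk, k→kk. Concatenated: ik kk kk kk kk kk kk kk.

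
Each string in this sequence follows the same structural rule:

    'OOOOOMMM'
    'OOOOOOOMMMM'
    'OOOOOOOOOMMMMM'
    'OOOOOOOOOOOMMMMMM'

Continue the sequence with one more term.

The n-th term is 2n-1 O's then n M's, where the shown terms are n = 3, 4, 5, 6.
At n = 7 the blocks have lengths 13, 7.

OOOOOOOOOOOOOMMMMMMM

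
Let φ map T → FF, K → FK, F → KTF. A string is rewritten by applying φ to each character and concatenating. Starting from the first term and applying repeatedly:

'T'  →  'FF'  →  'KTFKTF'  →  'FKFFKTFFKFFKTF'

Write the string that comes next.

KTFFKKTFKTFFKFFKTFKTFFKKTFKTFFKFFKTF

Applying the rule to each of the 14 symbols of FKFFKTFFKFFKTF gives the pieces KTF FK KTF KTF FK FF KTF KTF FK KTF KTF FK FF KTF, which concatenate to the answer.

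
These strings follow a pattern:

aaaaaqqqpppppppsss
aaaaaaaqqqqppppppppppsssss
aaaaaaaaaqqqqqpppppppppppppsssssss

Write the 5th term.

The n-th term is 2n+1 a's then n+1 q's then 3n+1 p's then 2n-1 s's, where the shown terms are n = 2, 3, 4.
For term 5, n = 6, so the run lengths are 13, 7, 19, 11.

aaaaaaaaaaaaaqqqqqqqpppppppppppppppppppsssssssssss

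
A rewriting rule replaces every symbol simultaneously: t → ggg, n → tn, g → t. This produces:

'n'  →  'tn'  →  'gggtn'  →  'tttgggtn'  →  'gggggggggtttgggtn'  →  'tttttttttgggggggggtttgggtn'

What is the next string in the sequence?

Applying the rule to each of the 26 symbols of tttttttttgggggggggtttgggtn gives the pieces ggg ggg ggg ggg ggg ggg ggg ggg ggg t t t t t t t t t ggg ggg ggg t t t ggg tn, which concatenate to the answer.

gggggggggggggggggggggggggggtttttttttgggggggggtttgggtn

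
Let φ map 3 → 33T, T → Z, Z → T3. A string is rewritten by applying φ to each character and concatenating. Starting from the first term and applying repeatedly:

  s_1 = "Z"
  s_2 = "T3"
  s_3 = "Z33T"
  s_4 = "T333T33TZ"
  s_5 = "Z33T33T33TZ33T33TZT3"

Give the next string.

Rewriting the 20 symbols of Z33T33T33TZ33T33TZT3 one by one yields T3 33T 33T Z 33T 33T Z 33T 33T Z T3 33T 33T Z 33T 33T Z T3 Z 33T; concatenated:

T333T33TZ33T33TZ33T33TZT333T33TZ33T33TZT3Z33T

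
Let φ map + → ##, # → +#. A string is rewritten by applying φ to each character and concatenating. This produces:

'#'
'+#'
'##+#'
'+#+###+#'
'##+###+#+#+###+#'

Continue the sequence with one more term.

Applying the rule to each of the 16 symbols of ##+###+#+#+###+# gives the pieces +# +# ## +# +# +# ## +# ## +# ## +# +# +# ## +#, which concatenate to the answer.

+#+###+#+#+###+###+###+#+#+###+#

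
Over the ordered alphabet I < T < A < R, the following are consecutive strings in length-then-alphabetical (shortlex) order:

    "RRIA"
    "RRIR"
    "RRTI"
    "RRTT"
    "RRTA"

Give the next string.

RRTR

The successor of RRTA increments the rightmost position that isn't already R and resets every position after it to I.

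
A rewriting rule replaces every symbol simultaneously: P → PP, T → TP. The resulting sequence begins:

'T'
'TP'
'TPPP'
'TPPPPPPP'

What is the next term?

Rewriting each symbol of TPPPPPPP: T→TP, P→PP, P→PP, P→PP, P→PP, P→PP, P→PP, P→PP, which concatenates to TP PP PP PP PP PP PP PP.

TPPPPPPPPPPPPPPP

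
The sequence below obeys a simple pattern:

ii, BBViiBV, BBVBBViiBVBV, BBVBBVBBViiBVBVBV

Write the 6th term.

BBVBBVBBVBBVBBViiBVBVBVBVBV

Each term wraps the previous one in BBV on the left and BV on the right.
From BBVBBVBBViiBVBVBV, 2 further steps: BBVBBVBBViiBVBVBV → BBVBBVBBVBBViiBVBVBVBV → (answer).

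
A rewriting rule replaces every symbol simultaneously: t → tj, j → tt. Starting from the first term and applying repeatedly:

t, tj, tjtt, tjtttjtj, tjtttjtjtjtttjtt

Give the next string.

Rewriting the 16 symbols of tjtttjtjtjtttjtt one by one yields tj tt tj tj tj tt tj tt tj tt tj tj tj tt tj tj; concatenated:

tjtttjtjtjtttjtttjtttjtjtjtttjtj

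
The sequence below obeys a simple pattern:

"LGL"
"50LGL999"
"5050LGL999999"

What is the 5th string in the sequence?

50505050LGL999999999999

s(k+1) = 50·s(k)·999, so each term gains 50 as a prefix and 999 as a suffix.
From 5050LGL999999, 2 further steps: 5050LGL999999 → 505050LGL999999999 → (answer).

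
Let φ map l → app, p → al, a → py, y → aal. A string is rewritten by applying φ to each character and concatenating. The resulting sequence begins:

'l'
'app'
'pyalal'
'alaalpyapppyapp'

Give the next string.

φ(alaalpyapppyapp) expands symbol-by-symbol to py app py py app al aal py al al al aal py al al; joining the 15 pieces gives the next term.

pyapppypyappalaalpyalalalaalpyalal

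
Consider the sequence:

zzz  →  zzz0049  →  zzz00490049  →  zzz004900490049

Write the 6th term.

zzz00490049004900490049

The strings grow by a fixed suffix 0049 each time.
From zzz004900490049, 2 further steps: zzz004900490049 → zzz0049004900490049 → (answer).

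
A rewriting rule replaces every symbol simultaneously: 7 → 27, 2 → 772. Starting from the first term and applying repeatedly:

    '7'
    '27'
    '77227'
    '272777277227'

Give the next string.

Apply φ to 272777277227 symbol by symbol: 2→772, 7→27, 2→772, 7→27, 7→27, 7→27, 2→772, 7→27, 7→27, 2→772, 2→772, 7→27; joined: 772 27 772 27 27 27 772 27 27 772 772 27.

77227772272727772272777277227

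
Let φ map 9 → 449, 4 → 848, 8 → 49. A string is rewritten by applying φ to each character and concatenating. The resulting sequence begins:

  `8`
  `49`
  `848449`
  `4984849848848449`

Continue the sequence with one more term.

Replace each of the 16 characters of 4984849848848449 in place — 848 449 49 848 49 848 449 49 848 49 49 848 49 848 848 449 — and concatenate.

848449498484984844949848494984849848848449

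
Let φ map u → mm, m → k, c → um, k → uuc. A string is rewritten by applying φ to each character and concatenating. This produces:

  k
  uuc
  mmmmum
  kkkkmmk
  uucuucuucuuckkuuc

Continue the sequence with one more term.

mmmmummmmmummmmmummmmmumuucuucmmmmum

Replace each of the 17 characters of uucuucuucuuckkuuc in place — mm mm um mm mm um mm mm um mm mm um uuc uuc mm mm um — and concatenate.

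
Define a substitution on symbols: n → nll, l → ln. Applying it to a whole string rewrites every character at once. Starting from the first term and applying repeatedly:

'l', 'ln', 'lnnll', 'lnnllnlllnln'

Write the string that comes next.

Rewriting each symbol of lnnllnlllnln: l→ln, n→nll, n→nll, l→ln, l→ln, n→nll, l→ln, l→ln, l→ln, n→nll, l→ln, n→nll, which concatenates to ln nll nll ln ln nll ln ln ln nll ln nll.

lnnllnlllnlnnlllnlnlnnlllnnll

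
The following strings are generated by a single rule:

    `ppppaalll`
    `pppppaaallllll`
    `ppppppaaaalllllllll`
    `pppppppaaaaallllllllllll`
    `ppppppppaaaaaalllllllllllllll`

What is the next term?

pppppppppaaaaaaallllllllllllllllll

Term n consists of n+3 p's, followed by n+1 a's, followed by 3n l's (n = 1, 2, …).
Setting n = 6 gives 9, 7, 18 characters in each block.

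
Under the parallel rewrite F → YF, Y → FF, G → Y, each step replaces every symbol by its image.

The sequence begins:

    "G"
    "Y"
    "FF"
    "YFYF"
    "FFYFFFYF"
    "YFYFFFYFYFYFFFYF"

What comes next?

FFYFFFYFYFYFFFYFFFYFFFYFYFYFFFYF

Applying the rule to each of the 16 symbols of YFYFFFYFYFYFFFYF gives the pieces FF YF FF YF YF YF FF YF FF YF FF YF YF YF FF YF, which concatenate to the answer.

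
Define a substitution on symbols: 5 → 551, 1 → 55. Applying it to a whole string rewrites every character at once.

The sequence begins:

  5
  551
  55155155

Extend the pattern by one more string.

Apply φ to 55155155 symbol by symbol: 5→551, 5→551, 1→55, 5→551, 5→551, 1→55, 5→551, 5→551; joined: 551 551 55 551 551 55 551 551.

5515515555155155551551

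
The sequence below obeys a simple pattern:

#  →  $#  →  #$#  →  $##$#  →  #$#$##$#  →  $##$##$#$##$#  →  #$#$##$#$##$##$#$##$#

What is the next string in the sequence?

From term 3 onward, concatenate the second-to-last term with the last: #·$# = #$#, $#·#$# = $##$#, …
The next term joins $##$##$#$##$# and #$#$##$#$##$##$#$##$#.

$##$##$#$##$##$#$##$#$##$##$#$##$#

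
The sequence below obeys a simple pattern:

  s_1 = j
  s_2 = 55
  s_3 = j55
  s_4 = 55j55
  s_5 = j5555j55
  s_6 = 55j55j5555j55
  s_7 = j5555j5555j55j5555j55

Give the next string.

55j55j5555j55j5555j5555j55j5555j55

Each term (from the third on) is the two preceding terms concatenated in order: term 3 = j·55 = j55.
So term 8 is 55j55j5555j55·j5555j5555j55j5555j55.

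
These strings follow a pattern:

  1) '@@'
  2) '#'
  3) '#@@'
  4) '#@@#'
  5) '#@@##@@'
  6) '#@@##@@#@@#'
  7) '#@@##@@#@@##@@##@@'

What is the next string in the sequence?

From term 3 onward, concatenate the last term with the second-to-last: #·@@ = #@@, #@@·# = #@@#, …
Continuing: #@@##@@#@@##@@##@@ · #@@##@@#@@# gives term 8.

#@@##@@#@@##@@##@@#@@##@@#@@#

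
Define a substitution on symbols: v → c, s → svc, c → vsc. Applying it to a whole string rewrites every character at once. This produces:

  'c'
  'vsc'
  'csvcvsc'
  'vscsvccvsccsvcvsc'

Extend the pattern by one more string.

csvcvscsvccvscvsccsvcvscvscsvccvsccsvcvsc

Replace each of the 17 characters of vscsvccvsccsvcvsc in place — c svc vsc svc c vsc vsc c svc vsc vsc svc c vsc c svc vsc — and concatenate.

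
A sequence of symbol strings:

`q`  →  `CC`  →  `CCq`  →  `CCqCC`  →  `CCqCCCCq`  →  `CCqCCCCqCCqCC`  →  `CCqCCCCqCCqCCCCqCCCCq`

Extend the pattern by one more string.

CCqCCCCqCCqCCCCqCCCCqCCqCCCCqCCqCC

Each term (from the third on) is the previous term followed by the one before it: term 3 = CC·q = CCq.
Continuing: CCqCCCCqCCqCCCCqCCCCq · CCqCCCCqCCqCC gives term 8.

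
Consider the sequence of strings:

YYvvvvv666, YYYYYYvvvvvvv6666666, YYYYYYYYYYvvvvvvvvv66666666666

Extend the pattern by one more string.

YYYYYYYYYYYYYYvvvvvvvvvvv666666666666666

Reading off run lengths: Y runs 2, 6, 10; v runs 5, 7, 9; 6 runs 3, 7, 11 — each is linear in n (n = 1, 2, …).
For the next term, n = 4, so the run lengths are 14, 11, 15.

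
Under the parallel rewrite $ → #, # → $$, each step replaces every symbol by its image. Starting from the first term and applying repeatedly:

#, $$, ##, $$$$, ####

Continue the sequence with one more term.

$$$$$$$$

Expanding ####: #→$$, #→$$, #→$$, #→$$. Concatenated: $$ $$ $$ $$.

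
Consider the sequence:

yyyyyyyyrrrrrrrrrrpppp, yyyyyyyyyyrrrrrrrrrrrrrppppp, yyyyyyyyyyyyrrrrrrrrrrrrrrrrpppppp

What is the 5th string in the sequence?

The n-th term is 2n+2 y's then 3n+1 r's then n+1 p's, where the shown terms are n = 3, 4, 5.
Setting n = 7 gives 16, 22, 8 characters in each block.

yyyyyyyyyyyyyyyyrrrrrrrrrrrrrrrrrrrrrrpppppppp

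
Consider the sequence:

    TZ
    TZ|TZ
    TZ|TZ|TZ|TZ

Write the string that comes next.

TZ|TZ|TZ|TZ|TZ|TZ|TZ|TZ

Each string is two copies of the previous one joined by '|'.
So the next term is two copies of TZ|TZ|TZ|TZ with '|' between the halves.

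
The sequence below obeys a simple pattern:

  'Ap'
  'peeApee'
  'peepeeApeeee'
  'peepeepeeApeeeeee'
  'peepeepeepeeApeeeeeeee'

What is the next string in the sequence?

s(k+1) = pee·s(k)·ee, so each term gains pee as a prefix and ee as a suffix.
Applying this once more to peepeepeepeeApeeeeeeee:

peepeepeepeepeeApeeeeeeeeee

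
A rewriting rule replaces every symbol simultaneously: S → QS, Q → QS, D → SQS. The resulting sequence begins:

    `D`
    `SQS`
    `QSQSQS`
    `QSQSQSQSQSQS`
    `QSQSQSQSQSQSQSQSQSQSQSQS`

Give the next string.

φ(QSQSQSQSQSQSQSQSQSQSQSQS) expands symbol-by-symbol to QS QS QS QS QS QS QS QS QS QS QS QS QS QS QS QS QS QS QS QS QS QS QS QS; joining the 24 pieces gives the next term.

QSQSQSQSQSQSQSQSQSQSQSQSQSQSQSQSQSQSQSQSQSQSQSQS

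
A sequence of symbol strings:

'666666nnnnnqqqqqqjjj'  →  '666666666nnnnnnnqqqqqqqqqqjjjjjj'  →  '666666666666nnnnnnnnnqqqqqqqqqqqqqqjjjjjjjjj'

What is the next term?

666666666666666nnnnnnnnnnnqqqqqqqqqqqqqqqqqqjjjjjjjjjjjj

Term n consists of 3n+3 6's, followed by 2n+3 n's, followed by 4n+2 q's, followed by 3n j's (n = 1, 2, …).
For the next term, n = 4, so the run lengths are 15, 11, 18, 12.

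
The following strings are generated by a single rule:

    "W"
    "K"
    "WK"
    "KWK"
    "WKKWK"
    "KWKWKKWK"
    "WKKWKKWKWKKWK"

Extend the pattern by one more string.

This is a Fibonacci-style word recurrence s(k) = s(k−2)·s(k−1): e.g. W·K = WK.
So term 8 is KWKWKKWK·WKKWKKWKWKKWK.

KWKWKKWKWKKWKKWKWKKWK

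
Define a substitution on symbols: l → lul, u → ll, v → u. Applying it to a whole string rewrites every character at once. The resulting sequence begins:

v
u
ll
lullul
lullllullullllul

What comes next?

Rewriting the 16 symbols of lullllullullllul one by one yields lul ll lul lul lul lul ll lul lul ll lul lul lul lul ll lul; concatenated:

lullllullullullullllullullllullullullullllul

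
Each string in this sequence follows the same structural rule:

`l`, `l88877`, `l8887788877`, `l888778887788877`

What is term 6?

Each term is the previous one with 88877 appended.
From l888778887788877, 2 further steps: l888778887788877 → l88877888778887788877 → (answer).

l8887788877888778887788877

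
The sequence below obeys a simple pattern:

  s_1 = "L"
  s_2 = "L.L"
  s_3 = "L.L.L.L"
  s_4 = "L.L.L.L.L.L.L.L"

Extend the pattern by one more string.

Each string is two copies of the previous one joined by '.'.
So the next term is two copies of L.L.L.L.L.L.L.L with '.' between the halves.

L.L.L.L.L.L.L.L.L.L.L.L.L.L.L.L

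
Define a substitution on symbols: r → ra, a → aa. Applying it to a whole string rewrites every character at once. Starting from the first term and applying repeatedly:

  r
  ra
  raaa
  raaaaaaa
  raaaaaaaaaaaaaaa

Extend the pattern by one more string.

raaaaaaaaaaaaaaaaaaaaaaaaaaaaaaa

Applying the rule to each of the 16 symbols of raaaaaaaaaaaaaaa gives the pieces ra aa aa aa aa aa aa aa aa aa aa aa aa aa aa aa, which concatenate to the answer.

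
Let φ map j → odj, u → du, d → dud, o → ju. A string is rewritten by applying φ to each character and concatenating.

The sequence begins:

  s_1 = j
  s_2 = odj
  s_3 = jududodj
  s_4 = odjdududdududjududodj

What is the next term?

jududodjduddududdududduddududdududodjdududdududjududodj

Applying the rule to each of the 21 symbols of odjdududdududjududodj gives the pieces ju dud odj dud du dud du dud dud du dud du dud odj du dud du dud ju dud odj, which concatenate to the answer.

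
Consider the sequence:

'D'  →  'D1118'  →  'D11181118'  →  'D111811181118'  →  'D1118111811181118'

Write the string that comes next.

Every step adds 1118 to the end: s(k+1) = s(k)·1118.
So the next term is D1118111811181118·1118.

D11181118111811181118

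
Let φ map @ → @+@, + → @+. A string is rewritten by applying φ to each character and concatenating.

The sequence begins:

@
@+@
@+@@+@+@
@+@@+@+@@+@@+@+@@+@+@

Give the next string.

Replace each of the 21 characters of @+@@+@+@@+@@+@+@@+@+@ in place — @+@ @+ @+@ @+@ @+ @+@ @+ @+@ @+@ @+ @+@ @+@ @+ @+@ @+ @+@ @+@ @+ @+@ @+ @+@ — and concatenate.

@+@@+@+@@+@@+@+@@+@+@@+@@+@+@@+@@+@+@@+@+@@+@@+@+@@+@+@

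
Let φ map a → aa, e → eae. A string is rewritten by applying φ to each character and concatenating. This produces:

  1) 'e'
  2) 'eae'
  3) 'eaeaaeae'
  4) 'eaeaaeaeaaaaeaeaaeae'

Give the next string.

Rewriting the 20 symbols of eaeaaeaeaaaaeaeaaeae one by one yields eae aa eae aa aa eae aa eae aa aa aa aa eae aa eae aa aa eae aa eae; concatenated:

eaeaaeaeaaaaeaeaaeaeaaaaaaaaeaeaaeaeaaaaeaeaaeae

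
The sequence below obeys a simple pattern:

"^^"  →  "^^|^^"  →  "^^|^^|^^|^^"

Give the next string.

s(k+1) = s(k)·|·s(k) — each term doubles the last with '|' between the halves.
So the next term is two copies of ^^|^^|^^|^^ with '|' between the halves.

^^|^^|^^|^^|^^|^^|^^|^^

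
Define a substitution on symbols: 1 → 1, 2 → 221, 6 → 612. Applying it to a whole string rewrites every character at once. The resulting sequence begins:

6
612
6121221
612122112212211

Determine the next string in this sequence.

Rewriting the 15 symbols of 612122112212211 one by one yields 612 1 221 1 221 221 1 1 221 221 1 221 221 1 1; concatenated:

6121221122122111221221122122111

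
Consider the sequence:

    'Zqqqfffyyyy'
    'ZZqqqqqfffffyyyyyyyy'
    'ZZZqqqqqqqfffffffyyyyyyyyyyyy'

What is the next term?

ZZZZqqqqqqqqqfffffffffyyyyyyyyyyyyyyyy

Reading off run lengths: Z runs 1, 2, 3; q runs 3, 5, 7; f runs 3, 5, 7; y runs 4, 8, 12 — each is linear in n (n = 1, 2, …).
For the next term, n = 4, so the run lengths are 4, 9, 9, 16.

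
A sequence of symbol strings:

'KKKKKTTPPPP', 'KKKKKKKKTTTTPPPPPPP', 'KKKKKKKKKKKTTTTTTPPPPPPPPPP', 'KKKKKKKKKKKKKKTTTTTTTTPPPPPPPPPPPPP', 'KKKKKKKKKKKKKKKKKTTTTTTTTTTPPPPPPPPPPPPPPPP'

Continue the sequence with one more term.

KKKKKKKKKKKKKKKKKKKKTTTTTTTTTTTTPPPPPPPPPPPPPPPPPPP

Reading off run lengths: K runs 5, 8, 11, 14, 17; T runs 2, 4, 6, 8, 10; P runs 4, 7, 10, 13, 16 — each is linear in n (n = 1, 2, …).
At n = 6 the blocks have lengths 20, 12, 19.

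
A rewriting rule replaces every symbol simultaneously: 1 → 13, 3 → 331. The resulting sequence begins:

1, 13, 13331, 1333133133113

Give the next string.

1333133133113331331133313311313331

Applying the rule to each of the 13 symbols of 1333133133113 gives the pieces 13 331 331 331 13 331 331 13 331 331 13 13 331, which concatenate to the answer.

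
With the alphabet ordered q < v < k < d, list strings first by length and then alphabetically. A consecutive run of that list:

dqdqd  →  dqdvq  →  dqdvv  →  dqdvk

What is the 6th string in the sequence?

Advancing 2 positions from dqdvk through dqdvk → dqdvd reaches term 6.

dqdkq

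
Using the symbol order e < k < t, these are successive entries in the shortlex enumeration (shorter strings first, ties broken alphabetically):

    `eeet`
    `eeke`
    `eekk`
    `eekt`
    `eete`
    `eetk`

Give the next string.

Treat eetk as a base-3 numeral over the given alphabet and add one, carrying through any trailing t's.

eett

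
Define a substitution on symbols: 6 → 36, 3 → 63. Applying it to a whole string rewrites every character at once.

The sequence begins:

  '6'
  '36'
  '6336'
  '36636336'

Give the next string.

6336366336636336

Expanding 36636336: 3→63, 6→36, 6→36, 3→63, 6→36, 3→63, 3→63, 6→36. Concatenated: 63 36 36 63 36 63 63 36.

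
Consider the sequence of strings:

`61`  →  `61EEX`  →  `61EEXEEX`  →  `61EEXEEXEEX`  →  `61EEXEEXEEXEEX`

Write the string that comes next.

Every step adds EEX to the end: s(k+1) = s(k)·EEX.
Applying this once more to 61EEXEEXEEXEEX:

61EEXEEXEEXEEXEEX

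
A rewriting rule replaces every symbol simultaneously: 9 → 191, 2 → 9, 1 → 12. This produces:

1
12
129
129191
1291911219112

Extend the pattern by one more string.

Replace each of the 13 characters of 1291911219112 in place — 12 9 191 12 191 12 12 9 12 191 12 12 9 — and concatenate.

12919112191121291219112129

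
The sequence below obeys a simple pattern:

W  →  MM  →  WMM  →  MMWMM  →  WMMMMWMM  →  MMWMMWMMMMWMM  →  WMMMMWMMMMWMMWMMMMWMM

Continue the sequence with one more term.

MMWMMWMMMMWMMWMMMMWMMMMWMMWMMMMWMM

From term 3 onward, concatenate the second-to-last term with the last: W·MM = WMM, MM·WMM = MMWMM, …
So term 8 is MMWMMWMMMMWMM·WMMMMWMMMMWMMWMMMMWMM.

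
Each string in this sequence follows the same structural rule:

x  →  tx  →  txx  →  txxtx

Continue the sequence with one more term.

txxtxtxx

This is a Fibonacci-style word recurrence s(k) = s(k−1)·s(k−2): e.g. tx·x = txx.
The next term joins txxtx and txx.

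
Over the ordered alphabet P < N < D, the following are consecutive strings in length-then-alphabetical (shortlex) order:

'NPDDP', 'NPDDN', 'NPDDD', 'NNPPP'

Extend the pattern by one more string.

NNPPN

Find the rightmost character of NNPPP below D, bump it to the next letter, and reset everything to its right to P.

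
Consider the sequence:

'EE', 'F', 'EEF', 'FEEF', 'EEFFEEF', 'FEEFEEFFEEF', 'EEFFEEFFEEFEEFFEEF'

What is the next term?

FEEFEEFFEEFEEFFEEFFEEFEEFFEEF

This is a Fibonacci-style word recurrence s(k) = s(k−2)·s(k−1): e.g. EE·F = EEF.
Continuing: FEEFEEFFEEF · EEFFEEFFEEFEEFFEEF gives term 8.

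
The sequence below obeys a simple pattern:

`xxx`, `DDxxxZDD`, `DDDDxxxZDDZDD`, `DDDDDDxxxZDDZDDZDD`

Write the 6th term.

DDDDDDDDDDxxxZDDZDDZDDZDDZDD

Each term wraps the previous one in DD on the left and ZDD on the right.
From DDDDDDxxxZDDZDDZDD, 2 further steps: DDDDDDxxxZDDZDDZDD → DDDDDDDDxxxZDDZDDZDDZDD → (answer).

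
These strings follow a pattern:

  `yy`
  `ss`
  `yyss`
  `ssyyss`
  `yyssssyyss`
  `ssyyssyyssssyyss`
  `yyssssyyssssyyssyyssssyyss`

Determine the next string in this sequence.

ssyyssyyssssyyssyyssssyyssssyyssyyssssyyss

This is a Fibonacci-style word recurrence s(k) = s(k−2)·s(k−1): e.g. yy·ss = yyss.
The next term joins ssyyssyyssssyyss and yyssssyyssssyyssyyssssyyss.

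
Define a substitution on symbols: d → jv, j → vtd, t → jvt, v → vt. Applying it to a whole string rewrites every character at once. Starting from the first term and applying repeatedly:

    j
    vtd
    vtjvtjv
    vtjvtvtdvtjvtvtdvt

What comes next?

Replace each of the 18 characters of vtjvtvtdvtjvtvtdvt in place — vt jvt vtd vt jvt vt jvt jv vt jvt vtd vt jvt vt jvt jv vt jvt — and concatenate.

vtjvtvtdvtjvtvtjvtjvvtjvtvtdvtjvtvtjvtjvvtjvt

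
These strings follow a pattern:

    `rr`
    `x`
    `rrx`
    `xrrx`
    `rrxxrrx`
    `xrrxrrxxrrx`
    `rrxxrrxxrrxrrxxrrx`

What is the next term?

This is a Fibonacci-style word recurrence s(k) = s(k−2)·s(k−1): e.g. rr·x = rrx.
So term 8 is xrrxrrxxrrx·rrxxrrxxrrxrrxxrrx.

xrrxrrxxrrxrrxxrrxxrrxrrxxrrx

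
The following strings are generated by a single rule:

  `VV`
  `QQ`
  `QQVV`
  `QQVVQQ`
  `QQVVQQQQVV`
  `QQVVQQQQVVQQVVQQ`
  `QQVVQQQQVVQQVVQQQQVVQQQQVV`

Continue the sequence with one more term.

QQVVQQQQVVQQVVQQQQVVQQQQVVQQVVQQQQVVQQVVQQ

Each term (from the third on) is the previous term followed by the one before it: term 3 = QQ·VV = QQVV.
Continuing: QQVVQQQQVVQQVVQQQQVVQQQQVV · QQVVQQQQVVQQVVQQ gives term 8.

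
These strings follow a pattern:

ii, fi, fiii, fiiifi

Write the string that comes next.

fiiififiii

Each term (from the third on) is the previous term followed by the one before it: term 3 = fi·ii = fiii.
So term 5 is fiiifi·fiii.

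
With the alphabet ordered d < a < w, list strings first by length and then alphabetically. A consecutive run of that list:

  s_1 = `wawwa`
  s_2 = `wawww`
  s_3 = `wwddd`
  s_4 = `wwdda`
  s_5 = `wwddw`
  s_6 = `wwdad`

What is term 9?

Stepping forward 3 times from wwdad: wwdad → wwdaa → wwdaw, then the target.

wwdwd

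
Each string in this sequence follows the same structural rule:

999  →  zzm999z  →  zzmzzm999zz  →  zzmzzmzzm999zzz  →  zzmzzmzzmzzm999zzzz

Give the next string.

Every step adds zzm to the front and z to the end of the previous string.
One more step from zzmzzmzzmzzm999zzzz gives the answer.

zzmzzmzzmzzmzzm999zzzzz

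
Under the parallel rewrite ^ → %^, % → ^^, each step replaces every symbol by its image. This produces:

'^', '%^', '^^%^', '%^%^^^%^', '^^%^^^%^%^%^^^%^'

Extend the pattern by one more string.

%^%^^^%^%^%^^^%^^^%^^^%^%^%^^^%^

Applying the rule to each of the 16 symbols of ^^%^^^%^%^%^^^%^ gives the pieces %^ %^ ^^ %^ %^ %^ ^^ %^ ^^ %^ ^^ %^ %^ %^ ^^ %^, which concatenate to the answer.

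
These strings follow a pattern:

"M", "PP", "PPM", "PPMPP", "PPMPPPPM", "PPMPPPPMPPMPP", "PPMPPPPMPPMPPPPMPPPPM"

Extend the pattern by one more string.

Each term (from the third on) is the previous term followed by the one before it: term 3 = PP·M = PPM.
The next term joins PPMPPPPMPPMPPPPMPPPPM and PPMPPPPMPPMPP.

PPMPPPPMPPMPPPPMPPPPMPPMPPPPMPPMPP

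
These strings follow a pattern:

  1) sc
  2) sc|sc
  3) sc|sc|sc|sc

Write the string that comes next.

sc|sc|sc|sc|sc|sc|sc|sc

s(k+1) = s(k)·|·s(k) — each term doubles the last with '|' between the halves.
So the next term is two copies of sc|sc|sc|sc with '|' between the halves.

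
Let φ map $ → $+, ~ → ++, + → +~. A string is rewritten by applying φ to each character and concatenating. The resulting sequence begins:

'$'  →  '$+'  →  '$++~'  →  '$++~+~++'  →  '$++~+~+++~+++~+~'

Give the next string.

$++~+~+++~+++~+~+~+++~+~+~+++~++

φ($++~+~+++~+++~+~) expands symbol-by-symbol to $+ +~ +~ ++ +~ ++ +~ +~ +~ ++ +~ +~ +~ ++ +~ ++; joining the 16 pieces gives the next term.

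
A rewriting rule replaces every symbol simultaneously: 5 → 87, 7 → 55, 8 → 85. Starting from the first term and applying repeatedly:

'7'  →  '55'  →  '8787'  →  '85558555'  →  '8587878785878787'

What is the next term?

φ(8587878785878787) expands symbol-by-symbol to 85 87 85 55 85 55 85 55 85 87 85 55 85 55 85 55; joining the 16 pieces gives the next term.

85878555855585558587855585558555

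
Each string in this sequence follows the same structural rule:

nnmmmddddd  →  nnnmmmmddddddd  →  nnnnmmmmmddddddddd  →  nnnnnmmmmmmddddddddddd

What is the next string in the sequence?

Term n consists of n-1 n's, followed by n m's, followed by 2n-1 d's, where the shown terms are n = 3, 4, 5, 6.
Setting n = 7 gives 6, 7, 13 characters in each block.

nnnnnnmmmmmmmddddddddddddd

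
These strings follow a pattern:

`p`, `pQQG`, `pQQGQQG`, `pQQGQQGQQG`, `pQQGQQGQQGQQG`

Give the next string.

Each term is the previous one with QQG appended.
Applying this once more to pQQGQQGQQGQQG:

pQQGQQGQQGQQGQQG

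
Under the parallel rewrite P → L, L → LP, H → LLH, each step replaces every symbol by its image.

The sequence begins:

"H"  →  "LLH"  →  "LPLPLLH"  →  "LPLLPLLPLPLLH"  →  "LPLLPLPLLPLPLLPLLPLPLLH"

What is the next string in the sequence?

LPLLPLPLLPLLPLPLLPLLPLPLLPLPLLPLLPLPLLH

Applying the rule to each of the 23 symbols of LPLLPLPLLPLPLLPLLPLPLLH gives the pieces LP L LP LP L LP L LP LP L LP L LP LP L LP LP L LP L LP LP LLH, which concatenate to the answer.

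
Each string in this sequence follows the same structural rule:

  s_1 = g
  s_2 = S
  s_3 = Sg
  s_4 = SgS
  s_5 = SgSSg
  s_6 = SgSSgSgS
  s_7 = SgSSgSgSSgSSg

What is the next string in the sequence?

This is a Fibonacci-style word recurrence s(k) = s(k−1)·s(k−2): e.g. S·g = Sg.
So term 8 is SgSSgSgSSgSSg·SgSSgSgS.

SgSSgSgSSgSSgSgSSgSgS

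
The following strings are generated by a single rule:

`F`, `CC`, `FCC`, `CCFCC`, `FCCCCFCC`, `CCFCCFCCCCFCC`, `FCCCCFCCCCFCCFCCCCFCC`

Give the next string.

This is a Fibonacci-style word recurrence s(k) = s(k−2)·s(k−1): e.g. F·CC = FCC.
The next term joins CCFCCFCCCCFCC and FCCCCFCCCCFCCFCCCCFCC.

CCFCCFCCCCFCCFCCCCFCCCCFCCFCCCCFCC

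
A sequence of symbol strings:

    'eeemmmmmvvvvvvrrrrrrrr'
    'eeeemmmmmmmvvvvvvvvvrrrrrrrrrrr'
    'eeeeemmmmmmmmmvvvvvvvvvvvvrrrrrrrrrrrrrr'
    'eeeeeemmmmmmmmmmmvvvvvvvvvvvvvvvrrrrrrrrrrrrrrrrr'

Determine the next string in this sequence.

eeeeeeemmmmmmmmmmmmmvvvvvvvvvvvvvvvvvvrrrrrrrrrrrrrrrrrrrr

Reading off run lengths: e runs 3, 4, 5, 6; m runs 5, 7, 9, 11; v runs 6, 9, 12, 15; r runs 8, 11, 14, 17 — each is linear in n, where the shown terms are n = 2, 3, 4, 5.
For the next term, n = 6, so the run lengths are 7, 13, 18, 20.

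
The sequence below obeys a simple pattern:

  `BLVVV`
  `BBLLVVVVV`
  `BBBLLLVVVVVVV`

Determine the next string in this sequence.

BBBBLLLLVVVVVVVVV

Reading off run lengths: B runs 1, 2, 3; L runs 1, 2, 3; V runs 3, 5, 7 — each is linear in n (n = 1, 2, …).
At n = 4 the blocks have lengths 4, 4, 9.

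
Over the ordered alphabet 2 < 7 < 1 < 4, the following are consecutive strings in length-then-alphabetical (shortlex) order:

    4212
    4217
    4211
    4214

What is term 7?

4241

Stepping forward 3 times from 4214: 4214 → 4242 → 4247, then the target.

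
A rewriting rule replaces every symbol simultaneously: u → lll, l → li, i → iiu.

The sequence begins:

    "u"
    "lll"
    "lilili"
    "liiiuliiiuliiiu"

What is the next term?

Rewriting the 15 symbols of liiiuliiiuliiiu one by one yields li iiu iiu iiu lll li iiu iiu iiu lll li iiu iiu iiu lll; concatenated:

liiiuiiuiiulllliiiuiiuiiulllliiiuiiuiiulll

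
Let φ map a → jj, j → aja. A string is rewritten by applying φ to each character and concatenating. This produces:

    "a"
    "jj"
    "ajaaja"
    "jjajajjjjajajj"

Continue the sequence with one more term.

Applying the rule to each of the 14 symbols of jjajajjjjajajj gives the pieces aja aja jj aja jj aja aja aja aja jj aja jj aja aja, which concatenate to the answer.

ajaajajjajajjajaajaajaajajjajajjajaaja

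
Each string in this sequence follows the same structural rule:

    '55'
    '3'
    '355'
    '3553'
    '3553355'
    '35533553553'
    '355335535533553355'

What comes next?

35533553553355335535533553553

Each term (from the third on) is the previous term followed by the one before it: term 3 = 3·55 = 355.
The next term joins 355335535533553355 and 35533553553.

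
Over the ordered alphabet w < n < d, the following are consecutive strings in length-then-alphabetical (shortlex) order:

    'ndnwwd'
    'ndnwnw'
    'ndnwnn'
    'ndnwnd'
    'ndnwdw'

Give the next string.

ndnwdn

Treat ndnwdw as a base-3 numeral over the given alphabet and add one, carrying through any trailing d's.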